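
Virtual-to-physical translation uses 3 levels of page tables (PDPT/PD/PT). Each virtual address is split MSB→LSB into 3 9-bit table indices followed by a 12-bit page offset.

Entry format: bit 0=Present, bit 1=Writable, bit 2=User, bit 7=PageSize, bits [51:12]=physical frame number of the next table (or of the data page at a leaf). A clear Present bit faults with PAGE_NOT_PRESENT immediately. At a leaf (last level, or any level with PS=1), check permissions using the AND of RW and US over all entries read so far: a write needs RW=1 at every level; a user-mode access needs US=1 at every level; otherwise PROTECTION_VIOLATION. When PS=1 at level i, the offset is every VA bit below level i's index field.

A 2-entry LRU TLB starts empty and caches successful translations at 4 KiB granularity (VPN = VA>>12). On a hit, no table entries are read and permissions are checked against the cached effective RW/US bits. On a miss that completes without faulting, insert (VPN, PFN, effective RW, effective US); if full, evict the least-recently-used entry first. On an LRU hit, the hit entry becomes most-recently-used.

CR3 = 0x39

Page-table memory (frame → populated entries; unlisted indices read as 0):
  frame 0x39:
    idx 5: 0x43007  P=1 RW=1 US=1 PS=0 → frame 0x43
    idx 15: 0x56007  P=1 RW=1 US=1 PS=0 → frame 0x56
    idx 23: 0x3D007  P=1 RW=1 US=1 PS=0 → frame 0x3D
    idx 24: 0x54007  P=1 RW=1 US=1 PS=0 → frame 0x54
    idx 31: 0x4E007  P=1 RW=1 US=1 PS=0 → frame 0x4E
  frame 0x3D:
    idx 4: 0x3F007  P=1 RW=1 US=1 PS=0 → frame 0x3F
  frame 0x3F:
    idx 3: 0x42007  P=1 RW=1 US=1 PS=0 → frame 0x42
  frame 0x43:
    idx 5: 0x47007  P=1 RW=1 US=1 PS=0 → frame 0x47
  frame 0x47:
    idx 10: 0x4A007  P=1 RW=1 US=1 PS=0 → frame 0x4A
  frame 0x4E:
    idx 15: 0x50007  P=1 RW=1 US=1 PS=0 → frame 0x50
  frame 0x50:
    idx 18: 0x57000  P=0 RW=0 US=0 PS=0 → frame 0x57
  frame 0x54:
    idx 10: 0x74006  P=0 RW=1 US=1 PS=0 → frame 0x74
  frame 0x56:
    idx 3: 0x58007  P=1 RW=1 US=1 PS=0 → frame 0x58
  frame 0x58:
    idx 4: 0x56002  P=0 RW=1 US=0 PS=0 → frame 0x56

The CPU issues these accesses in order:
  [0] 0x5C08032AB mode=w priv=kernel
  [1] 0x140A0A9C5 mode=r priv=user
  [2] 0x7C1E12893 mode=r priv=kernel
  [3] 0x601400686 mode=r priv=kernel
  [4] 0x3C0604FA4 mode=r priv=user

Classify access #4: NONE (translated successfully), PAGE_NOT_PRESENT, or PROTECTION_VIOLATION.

Walk each access:
#0 VA=0x5C08032AB (w,kernel):
  L0 @0x39[23] → 0x3D007  P=1,RW=1,US=1,PS=0
  L1 @0x3D[4] → 0x3F007  P=1,RW=1,US=1,PS=0
  L2 @0x3F[3] → 0x42007  P=1,RW=1,US=1,PS=0
  → PA=0x422AB  (3 entries read)
#1 VA=0x140A0A9C5 (r,user):
  L0 @0x39[5] → 0x43007  P=1,RW=1,US=1,PS=0
  L1 @0x43[5] → 0x47007  P=1,RW=1,US=1,PS=0
  L2 @0x47[10] → 0x4A007  P=1,RW=1,US=1,PS=0
  → PA=0x4A9C5  (3 entries read)
#2 VA=0x7C1E12893 (r,kernel):
  L0 @0x39[31] → 0x4E007  P=1,RW=1,US=1,PS=0
  L1 @0x4E[15] → 0x50007  P=1,RW=1,US=1,PS=0
  L2 @0x50[18] → 0x57000  P=0,RW=0,US=0,PS=0
  → PAGE_NOT_PRESENT  (3 entries read)
#3 VA=0x601400686 (r,kernel):
  L0 @0x39[24] → 0x54007  P=1,RW=1,US=1,PS=0
  L1 @0x54[10] → 0x74006  P=0,RW=1,US=1,PS=0
  → PAGE_NOT_PRESENT  (2 entries read)
#4 VA=0x3C0604FA4 (r,user):
  L0 @0x39[15] → 0x56007  P=1,RW=1,US=1,PS=0
  L1 @0x56[3] → 0x58007  P=1,RW=1,US=1,PS=0
  L2 @0x58[4] → 0x56002  P=0,RW=1,US=0,PS=0
  → PAGE_NOT_PRESENT  (3 entries read)

Access #4 fault: PAGE_NOT_PRESENT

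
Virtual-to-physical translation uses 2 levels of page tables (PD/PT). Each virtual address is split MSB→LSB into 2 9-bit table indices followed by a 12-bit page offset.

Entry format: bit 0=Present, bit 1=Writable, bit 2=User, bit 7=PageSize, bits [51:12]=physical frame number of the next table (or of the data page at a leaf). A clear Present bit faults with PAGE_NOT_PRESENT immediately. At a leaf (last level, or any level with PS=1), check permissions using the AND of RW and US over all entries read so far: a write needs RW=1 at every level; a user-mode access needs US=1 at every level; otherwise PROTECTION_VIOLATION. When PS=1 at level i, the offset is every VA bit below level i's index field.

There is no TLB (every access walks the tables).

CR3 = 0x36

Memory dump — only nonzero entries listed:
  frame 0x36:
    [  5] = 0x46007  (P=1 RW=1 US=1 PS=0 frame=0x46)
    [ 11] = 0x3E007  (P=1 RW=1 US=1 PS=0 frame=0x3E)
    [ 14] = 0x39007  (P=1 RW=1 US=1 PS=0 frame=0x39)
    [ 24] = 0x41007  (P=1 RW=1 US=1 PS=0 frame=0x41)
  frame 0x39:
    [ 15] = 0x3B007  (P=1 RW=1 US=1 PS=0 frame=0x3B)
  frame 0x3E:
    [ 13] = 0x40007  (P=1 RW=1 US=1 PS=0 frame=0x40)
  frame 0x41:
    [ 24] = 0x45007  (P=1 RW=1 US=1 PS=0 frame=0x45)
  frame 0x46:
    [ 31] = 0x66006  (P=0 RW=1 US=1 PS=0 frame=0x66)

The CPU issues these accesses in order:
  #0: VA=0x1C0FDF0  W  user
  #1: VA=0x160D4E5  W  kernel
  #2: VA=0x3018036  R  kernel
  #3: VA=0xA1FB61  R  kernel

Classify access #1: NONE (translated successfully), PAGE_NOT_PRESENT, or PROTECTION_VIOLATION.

Walk each access:
#0 VA=0x1C0FDF0 (w,user):
  L0: frame=0x36 idx=14 entry=0x39007 [P=1 RW=1 US=1 PS=0]
  L1: frame=0x39 idx=15 entry=0x3B007 [P=1 RW=1 US=1 PS=0]
  ✓ 0x3BDF0  — 2 lookups
#1 VA=0x160D4E5 (w,kernel):
  L0: frame=0x36 idx=11 entry=0x3E007 [P=1 RW=1 US=1 PS=0]
  L1: frame=0x3E idx=13 entry=0x40007 [P=1 RW=1 US=1 PS=0]
  ✓ 0x404E5  — 2 lookups
#2 VA=0x3018036 (r,kernel):
  L0: frame=0x36 idx=24 entry=0x41007 [P=1 RW=1 US=1 PS=0]
  L1: frame=0x41 idx=24 entry=0x45007 [P=1 RW=1 US=1 PS=0]
  ✓ 0x45036  — 2 lookups
#3 VA=0xA1FB61 (r,kernel):
  L0: frame=0x36 idx=5 entry=0x46007 [P=1 RW=1 US=1 PS=0]
  L1: frame=0x46 idx=31 entry=0x66006 [P=0 RW=1 US=1 PS=0]
  ✗ PAGE_NOT_PRESENT  [2 reads]

Access #1 fault: NONE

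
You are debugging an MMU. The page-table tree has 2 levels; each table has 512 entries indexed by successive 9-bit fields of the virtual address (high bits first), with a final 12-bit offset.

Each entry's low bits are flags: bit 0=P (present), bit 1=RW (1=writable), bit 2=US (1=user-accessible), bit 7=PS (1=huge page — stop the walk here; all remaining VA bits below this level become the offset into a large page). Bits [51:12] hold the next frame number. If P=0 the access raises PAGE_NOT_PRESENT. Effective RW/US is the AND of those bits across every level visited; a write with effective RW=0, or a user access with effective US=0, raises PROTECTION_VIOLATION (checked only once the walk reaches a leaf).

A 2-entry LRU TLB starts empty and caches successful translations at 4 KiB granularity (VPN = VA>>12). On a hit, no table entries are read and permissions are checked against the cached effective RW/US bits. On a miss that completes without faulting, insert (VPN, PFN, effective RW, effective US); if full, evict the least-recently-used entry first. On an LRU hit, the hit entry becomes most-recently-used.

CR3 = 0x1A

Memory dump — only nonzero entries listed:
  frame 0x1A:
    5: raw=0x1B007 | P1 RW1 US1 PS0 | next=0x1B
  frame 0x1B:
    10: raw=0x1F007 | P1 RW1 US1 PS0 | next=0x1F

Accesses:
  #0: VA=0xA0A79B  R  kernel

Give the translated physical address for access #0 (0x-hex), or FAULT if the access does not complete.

Trace:
#0 VA=0xA0A79B (r,kernel):
  lvl0: tbl 0x1A, slot 5 ⇒ 0x1B007 (P1/RW1/US1/PS0)
  lvl1: tbl 0x1B, slot 10 ⇒ 0x1F007 (P1/RW1/US1/PS0)
  ✓ 0x1F79B  — 2 lookups

Access #0 PA: 0x1F79B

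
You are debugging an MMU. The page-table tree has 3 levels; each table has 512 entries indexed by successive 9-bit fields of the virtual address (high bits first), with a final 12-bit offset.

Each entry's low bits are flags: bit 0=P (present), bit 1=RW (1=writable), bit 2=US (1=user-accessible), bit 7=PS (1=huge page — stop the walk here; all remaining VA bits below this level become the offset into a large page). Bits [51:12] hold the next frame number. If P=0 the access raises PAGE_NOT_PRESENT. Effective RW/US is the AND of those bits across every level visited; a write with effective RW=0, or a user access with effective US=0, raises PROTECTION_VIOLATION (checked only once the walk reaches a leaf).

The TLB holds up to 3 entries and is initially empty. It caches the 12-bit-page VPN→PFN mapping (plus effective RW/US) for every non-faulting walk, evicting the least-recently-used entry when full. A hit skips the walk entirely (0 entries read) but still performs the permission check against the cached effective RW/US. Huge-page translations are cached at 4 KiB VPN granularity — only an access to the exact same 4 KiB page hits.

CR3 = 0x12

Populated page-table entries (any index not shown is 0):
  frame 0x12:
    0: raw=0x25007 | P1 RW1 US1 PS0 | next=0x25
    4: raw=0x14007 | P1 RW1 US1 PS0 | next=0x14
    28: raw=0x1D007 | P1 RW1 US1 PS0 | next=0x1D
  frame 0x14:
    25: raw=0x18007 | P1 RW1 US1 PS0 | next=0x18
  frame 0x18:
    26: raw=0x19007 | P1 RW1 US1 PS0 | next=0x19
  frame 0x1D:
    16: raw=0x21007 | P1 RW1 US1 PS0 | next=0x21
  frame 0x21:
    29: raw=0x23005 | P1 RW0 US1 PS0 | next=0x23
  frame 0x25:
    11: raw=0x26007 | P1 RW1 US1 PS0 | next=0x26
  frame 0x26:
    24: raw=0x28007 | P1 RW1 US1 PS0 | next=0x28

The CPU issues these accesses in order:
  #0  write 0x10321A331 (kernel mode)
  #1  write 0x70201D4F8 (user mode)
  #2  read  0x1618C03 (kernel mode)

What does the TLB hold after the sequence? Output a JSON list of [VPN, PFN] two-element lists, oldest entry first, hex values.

Trace:
#0 VA=0x10321A331 (w,kernel):
  lvl0: tbl 0x12, slot 4 ⇒ 0x14007 (P1/RW1/US1/PS0)
  lvl1: tbl 0x14, slot 25 ⇒ 0x18007 (P1/RW1/US1/PS0)
  lvl2: tbl 0x18, slot 26 ⇒ 0x19007 (P1/RW1/US1/PS0)
  → PA=0x19331  (3 entries read)
#1 VA=0x70201D4F8 (w,user):
  lvl0: tbl 0x12, slot 28 ⇒ 0x1D007 (P1/RW1/US1/PS0)
  lvl1: tbl 0x1D, slot 16 ⇒ 0x21007 (P1/RW1/US1/PS0)
  lvl2: tbl 0x21, slot 29 ⇒ 0x23005 (P1/RW0/US1/PS0)
  ✗ PROTECTION_VIOLATION  [3 reads]
#2 VA=0x1618C03 (r,kernel):
  lvl0: tbl 0x12, slot 0 ⇒ 0x25007 (P1/RW1/US1/PS0)
  lvl1: tbl 0x25, slot 11 ⇒ 0x26007 (P1/RW1/US1/PS0)
  lvl2: tbl 0x26, slot 24 ⇒ 0x28007 (P1/RW1/US1/PS0)
  → PA=0x28C03  (3 entries read)

TLB: [["0x10321A", "0x19"], ["0x1618", "0x28"]]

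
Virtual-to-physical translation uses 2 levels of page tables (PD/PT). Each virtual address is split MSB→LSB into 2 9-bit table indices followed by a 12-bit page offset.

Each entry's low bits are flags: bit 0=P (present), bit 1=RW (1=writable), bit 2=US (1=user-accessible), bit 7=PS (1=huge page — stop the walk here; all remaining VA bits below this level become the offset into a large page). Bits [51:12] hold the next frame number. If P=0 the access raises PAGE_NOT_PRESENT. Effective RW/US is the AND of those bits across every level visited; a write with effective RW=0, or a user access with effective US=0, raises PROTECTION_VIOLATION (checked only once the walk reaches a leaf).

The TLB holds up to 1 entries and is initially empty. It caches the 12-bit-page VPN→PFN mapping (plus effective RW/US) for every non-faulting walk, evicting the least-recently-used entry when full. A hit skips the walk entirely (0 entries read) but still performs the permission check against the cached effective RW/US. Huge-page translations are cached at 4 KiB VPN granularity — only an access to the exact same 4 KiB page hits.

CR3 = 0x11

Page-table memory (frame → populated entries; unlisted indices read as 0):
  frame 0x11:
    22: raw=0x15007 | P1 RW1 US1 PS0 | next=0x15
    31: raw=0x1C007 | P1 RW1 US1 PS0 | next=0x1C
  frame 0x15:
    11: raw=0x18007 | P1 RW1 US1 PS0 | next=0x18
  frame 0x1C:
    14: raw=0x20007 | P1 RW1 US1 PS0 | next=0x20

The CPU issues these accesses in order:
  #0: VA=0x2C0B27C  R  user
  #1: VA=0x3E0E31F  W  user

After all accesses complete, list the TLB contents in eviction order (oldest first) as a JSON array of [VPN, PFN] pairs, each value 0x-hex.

Per-access translation:
#0 VA=0x2C0B27C (r,user):
  L0: frame=0x11 idx=22 entry=0x15007 [P=1 RW=1 US=1 PS=0]
  L1: frame=0x15 idx=11 entry=0x18007 [P=1 RW=1 US=1 PS=0]
  ⇒ phys 0x1827C  [2 reads]
#1 VA=0x3E0E31F (w,user):
  L0: frame=0x11 idx=31 entry=0x1C007 [P=1 RW=1 US=1 PS=0]
  L1: frame=0x1C idx=14 entry=0x20007 [P=1 RW=1 US=1 PS=0]
  ⇒ phys 0x2031F  [2 reads]

TLB: [["0x3E0E", "0x20"]]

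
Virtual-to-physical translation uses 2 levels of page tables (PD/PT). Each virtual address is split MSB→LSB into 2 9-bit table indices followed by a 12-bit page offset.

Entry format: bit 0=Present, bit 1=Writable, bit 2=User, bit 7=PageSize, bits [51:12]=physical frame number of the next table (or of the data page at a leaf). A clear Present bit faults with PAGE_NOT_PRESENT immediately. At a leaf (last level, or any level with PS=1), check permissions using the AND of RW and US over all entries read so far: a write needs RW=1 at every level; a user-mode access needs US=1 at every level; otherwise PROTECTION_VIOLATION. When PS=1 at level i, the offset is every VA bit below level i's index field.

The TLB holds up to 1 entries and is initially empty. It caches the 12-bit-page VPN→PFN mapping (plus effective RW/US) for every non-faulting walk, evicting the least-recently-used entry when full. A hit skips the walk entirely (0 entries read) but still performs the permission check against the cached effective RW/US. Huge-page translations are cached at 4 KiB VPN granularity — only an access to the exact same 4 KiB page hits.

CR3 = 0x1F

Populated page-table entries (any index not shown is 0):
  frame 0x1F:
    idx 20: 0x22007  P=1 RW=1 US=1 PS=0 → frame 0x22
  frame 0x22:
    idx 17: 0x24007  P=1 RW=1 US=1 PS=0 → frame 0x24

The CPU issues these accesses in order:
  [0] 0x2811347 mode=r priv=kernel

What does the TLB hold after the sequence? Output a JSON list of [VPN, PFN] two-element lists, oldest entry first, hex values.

Walk each access:
#0 VA=0x2811347 (r,kernel):
  lvl0: tbl 0x1F, slot 20 ⇒ 0x22007 (P1/RW1/US1/PS0)
  lvl1: tbl 0x22, slot 17 ⇒ 0x24007 (P1/RW1/US1/PS0)
  ⇒ phys 0x24347  [2 reads]

TLB: [["0x2811", "0x24"]]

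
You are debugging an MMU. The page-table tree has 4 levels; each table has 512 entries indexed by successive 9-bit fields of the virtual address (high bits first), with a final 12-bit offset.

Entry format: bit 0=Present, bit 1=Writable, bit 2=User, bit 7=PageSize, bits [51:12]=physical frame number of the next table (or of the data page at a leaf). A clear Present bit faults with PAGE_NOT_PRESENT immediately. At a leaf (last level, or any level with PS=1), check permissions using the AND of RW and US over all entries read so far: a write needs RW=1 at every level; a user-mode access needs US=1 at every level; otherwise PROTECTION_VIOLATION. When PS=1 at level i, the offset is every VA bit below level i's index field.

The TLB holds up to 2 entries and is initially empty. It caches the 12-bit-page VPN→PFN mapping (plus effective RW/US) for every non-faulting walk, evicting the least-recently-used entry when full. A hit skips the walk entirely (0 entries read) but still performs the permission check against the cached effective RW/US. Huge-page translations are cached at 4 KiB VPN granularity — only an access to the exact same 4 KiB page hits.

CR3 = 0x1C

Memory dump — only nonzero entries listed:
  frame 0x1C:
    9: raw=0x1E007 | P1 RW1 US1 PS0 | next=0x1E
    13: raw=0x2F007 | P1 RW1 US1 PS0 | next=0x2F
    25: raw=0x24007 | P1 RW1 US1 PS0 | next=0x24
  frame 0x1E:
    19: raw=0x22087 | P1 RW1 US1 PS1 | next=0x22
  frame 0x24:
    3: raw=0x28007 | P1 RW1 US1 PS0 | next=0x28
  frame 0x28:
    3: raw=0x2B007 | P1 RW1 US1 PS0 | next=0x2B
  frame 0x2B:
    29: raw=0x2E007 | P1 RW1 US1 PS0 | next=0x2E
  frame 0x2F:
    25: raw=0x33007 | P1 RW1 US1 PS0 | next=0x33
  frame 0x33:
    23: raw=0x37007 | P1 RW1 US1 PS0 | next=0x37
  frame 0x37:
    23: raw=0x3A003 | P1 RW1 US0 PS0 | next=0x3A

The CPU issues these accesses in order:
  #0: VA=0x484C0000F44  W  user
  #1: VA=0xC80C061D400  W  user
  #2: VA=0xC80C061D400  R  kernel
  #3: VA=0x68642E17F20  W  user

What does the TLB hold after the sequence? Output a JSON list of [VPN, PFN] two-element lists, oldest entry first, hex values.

Trace:
#0 VA=0x484C0000F44 (w,user):
  L0: frame=0x1C idx=9 entry=0x1E007 [P=1 RW=1 US=1 PS=0]
  L1: frame=0x1E idx=19 entry=0x22087 [P=1 RW=1 US=1 PS=1]
  → PA=0x22F44 (huge @L1)  (2 entries read)
#1 VA=0xC80C061D400 (w,user):
  L0: frame=0x1C idx=25 entry=0x24007 [P=1 RW=1 US=1 PS=0]
  L1: frame=0x24 idx=3 entry=0x28007 [P=1 RW=1 US=1 PS=0]
  L2: frame=0x28 idx=3 entry=0x2B007 [P=1 RW=1 US=1 PS=0]
  L3: frame=0x2B idx=29 entry=0x2E007 [P=1 RW=1 US=1 PS=0]
  → PA=0x2E400  (4 entries read)
#2 VA=0xC80C061D400 (r,kernel):
  TLB hit vpn=0xC80C061D → PA=0x2E400
#3 VA=0x68642E17F20 (w,user):
  L0: frame=0x1C idx=13 entry=0x2F007 [P=1 RW=1 US=1 PS=0]
  L1: frame=0x2F idx=25 entry=0x33007 [P=1 RW=1 US=1 PS=0]
  L2: frame=0x33 idx=23 entry=0x37007 [P=1 RW=1 US=1 PS=0]
  L3: frame=0x37 idx=23 entry=0x3A003 [P=1 RW=1 US=0 PS=0]
  ✗ PROTECTION_VIOLATION  [4 reads]

TLB: [["0x484C0000", "0x22"], ["0xC80C061D", "0x2E"]]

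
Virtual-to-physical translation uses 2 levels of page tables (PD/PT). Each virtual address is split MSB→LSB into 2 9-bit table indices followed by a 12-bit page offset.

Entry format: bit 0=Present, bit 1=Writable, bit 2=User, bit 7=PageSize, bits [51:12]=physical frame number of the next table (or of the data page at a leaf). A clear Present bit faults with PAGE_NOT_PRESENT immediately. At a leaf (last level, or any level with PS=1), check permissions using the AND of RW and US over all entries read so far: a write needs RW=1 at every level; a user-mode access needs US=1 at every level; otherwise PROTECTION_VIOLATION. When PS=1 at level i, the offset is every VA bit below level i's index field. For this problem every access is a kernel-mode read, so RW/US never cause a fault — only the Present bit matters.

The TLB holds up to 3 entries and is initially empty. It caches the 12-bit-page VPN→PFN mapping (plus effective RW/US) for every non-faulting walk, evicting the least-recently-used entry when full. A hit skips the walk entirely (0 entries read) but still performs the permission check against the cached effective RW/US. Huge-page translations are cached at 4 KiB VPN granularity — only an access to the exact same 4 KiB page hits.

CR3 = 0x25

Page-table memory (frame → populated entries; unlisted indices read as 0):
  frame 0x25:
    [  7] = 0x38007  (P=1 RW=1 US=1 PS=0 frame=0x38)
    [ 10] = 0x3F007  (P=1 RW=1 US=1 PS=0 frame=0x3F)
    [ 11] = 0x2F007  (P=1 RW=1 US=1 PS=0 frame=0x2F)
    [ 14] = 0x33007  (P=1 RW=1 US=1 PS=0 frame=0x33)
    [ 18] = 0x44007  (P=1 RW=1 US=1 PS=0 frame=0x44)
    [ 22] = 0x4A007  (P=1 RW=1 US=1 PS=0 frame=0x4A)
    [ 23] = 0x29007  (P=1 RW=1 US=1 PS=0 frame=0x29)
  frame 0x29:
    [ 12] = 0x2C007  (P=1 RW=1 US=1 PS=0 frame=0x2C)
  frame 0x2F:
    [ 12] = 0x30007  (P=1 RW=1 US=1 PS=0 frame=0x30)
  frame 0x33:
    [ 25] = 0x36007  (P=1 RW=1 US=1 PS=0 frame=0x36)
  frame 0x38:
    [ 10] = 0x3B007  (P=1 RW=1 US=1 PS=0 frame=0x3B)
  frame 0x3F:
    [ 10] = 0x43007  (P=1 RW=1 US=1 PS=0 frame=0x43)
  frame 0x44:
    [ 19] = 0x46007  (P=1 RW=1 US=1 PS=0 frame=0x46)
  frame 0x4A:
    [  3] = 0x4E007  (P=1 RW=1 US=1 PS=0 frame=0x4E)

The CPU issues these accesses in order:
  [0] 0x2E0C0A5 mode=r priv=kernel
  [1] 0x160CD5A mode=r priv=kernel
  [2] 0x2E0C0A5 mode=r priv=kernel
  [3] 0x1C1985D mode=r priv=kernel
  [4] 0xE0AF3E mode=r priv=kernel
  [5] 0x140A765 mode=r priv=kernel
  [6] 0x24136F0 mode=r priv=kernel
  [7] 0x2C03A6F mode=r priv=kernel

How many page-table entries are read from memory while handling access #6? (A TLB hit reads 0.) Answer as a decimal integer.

Trace:
#0 VA=0x2E0C0A5 (r,kernel):
  [0] read 0x25 idx=23: raw=0x29007 flags P=1 W=1 U=1 S=0
  [1] read 0x29 idx=12: raw=0x2C007 flags P=1 W=1 U=1 S=0
  ⇒ phys 0x2C0A5  [2 reads]
#1 VA=0x160CD5A (r,kernel):
  [0] read 0x25 idx=11: raw=0x2F007 flags P=1 W=1 U=1 S=0
  [1] read 0x2F idx=12: raw=0x30007 flags P=1 W=1 U=1 S=0
  ⇒ phys 0x30D5A  [2 reads]
#2 VA=0x2E0C0A5 (r,kernel):
  TLB hit vpn=0x2E0C → PA=0x2C0A5
#3 VA=0x1C1985D (r,kernel):
  [0] read 0x25 idx=14: raw=0x33007 flags P=1 W=1 U=1 S=0
  [1] read 0x33 idx=25: raw=0x36007 flags P=1 W=1 U=1 S=0
  ⇒ phys 0x3685D  [2 reads]
#4 VA=0xE0AF3E (r,kernel):
  [0] read 0x25 idx=7: raw=0x38007 flags P=1 W=1 U=1 S=0
  [1] read 0x38 idx=10: raw=0x3B007 flags P=1 W=1 U=1 S=0
  ⇒ phys 0x3BF3E  [2 reads]
#5 VA=0x140A765 (r,kernel):
  [0] read 0x25 idx=10: raw=0x3F007 flags P=1 W=1 U=1 S=0
  [1] read 0x3F idx=10: raw=0x43007 flags P=1 W=1 U=1 S=0
  ⇒ phys 0x43765  [2 reads]
#6 VA=0x24136F0 (r,kernel):
  [0] read 0x25 idx=18: raw=0x44007 flags P=1 W=1 U=1 S=0
  [1] read 0x44 idx=19: raw=0x46007 flags P=1 W=1 U=1 S=0
  ⇒ phys 0x466F0  [2 reads]
#7 VA=0x2C03A6F (r,kernel):
  [0] read 0x25 idx=22: raw=0x4A007 flags P=1 W=1 U=1 S=0
  [1] read 0x4A idx=3: raw=0x4E007 flags P=1 W=1 U=1 S=0
  ⇒ phys 0x4EA6F  [2 reads]

Entries read for #6: 2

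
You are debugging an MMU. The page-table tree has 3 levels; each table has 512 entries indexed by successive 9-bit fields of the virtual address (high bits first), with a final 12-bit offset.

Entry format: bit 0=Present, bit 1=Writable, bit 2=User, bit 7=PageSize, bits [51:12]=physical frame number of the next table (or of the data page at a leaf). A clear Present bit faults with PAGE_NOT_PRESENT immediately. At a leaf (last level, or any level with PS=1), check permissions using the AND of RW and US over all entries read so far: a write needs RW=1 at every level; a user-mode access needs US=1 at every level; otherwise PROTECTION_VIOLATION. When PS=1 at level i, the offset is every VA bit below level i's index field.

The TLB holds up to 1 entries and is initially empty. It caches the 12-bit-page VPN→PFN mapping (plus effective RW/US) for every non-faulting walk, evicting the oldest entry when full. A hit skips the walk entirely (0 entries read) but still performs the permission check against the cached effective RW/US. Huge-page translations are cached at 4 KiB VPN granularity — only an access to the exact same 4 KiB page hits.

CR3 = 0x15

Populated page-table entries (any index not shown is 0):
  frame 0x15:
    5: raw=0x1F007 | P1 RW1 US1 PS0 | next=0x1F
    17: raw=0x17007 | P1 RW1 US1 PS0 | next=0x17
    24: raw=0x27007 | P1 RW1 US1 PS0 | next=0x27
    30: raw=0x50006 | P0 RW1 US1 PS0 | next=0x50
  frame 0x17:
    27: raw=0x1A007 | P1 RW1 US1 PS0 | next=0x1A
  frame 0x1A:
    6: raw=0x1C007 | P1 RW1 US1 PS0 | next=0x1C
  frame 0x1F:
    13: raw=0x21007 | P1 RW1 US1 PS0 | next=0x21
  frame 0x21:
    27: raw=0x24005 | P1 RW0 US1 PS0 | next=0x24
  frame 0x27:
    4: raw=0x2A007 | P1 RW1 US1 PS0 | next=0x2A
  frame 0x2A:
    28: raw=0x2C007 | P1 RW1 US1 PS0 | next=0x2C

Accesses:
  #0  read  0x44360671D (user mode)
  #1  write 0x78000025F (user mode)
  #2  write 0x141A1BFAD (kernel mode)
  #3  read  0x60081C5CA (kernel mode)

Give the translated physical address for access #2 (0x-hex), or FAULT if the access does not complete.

Trace:
#0 VA=0x44360671D (r,user):
  L0: frame=0x15 idx=17 entry=0x17007 [P=1 RW=1 US=1 PS=0]
  L1: frame=0x17 idx=27 entry=0x1A007 [P=1 RW=1 US=1 PS=0]
  L2: frame=0x1A idx=6 entry=0x1C007 [P=1 RW=1 US=1 PS=0]
  ✓ 0x1C71D  — 3 lookups
#1 VA=0x78000025F (w,user):
  L0: frame=0x15 idx=30 entry=0x50006 [P=0 RW=1 US=1 PS=0]
  ⇒ fault: PAGE_NOT_PRESENT  — 1 lookups
#2 VA=0x141A1BFAD (w,kernel):
  L0: frame=0x15 idx=5 entry=0x1F007 [P=1 RW=1 US=1 PS=0]
  L1: frame=0x1F idx=13 entry=0x21007 [P=1 RW=1 US=1 PS=0]
  L2: frame=0x21 idx=27 entry=0x24005 [P=1 RW=0 US=1 PS=0]
  ⇒ fault: PROTECTION_VIOLATION  — 3 lookups
#3 VA=0x60081C5CA (r,kernel):
  L0: frame=0x15 idx=24 entry=0x27007 [P=1 RW=1 US=1 PS=0]
  L1: frame=0x27 idx=4 entry=0x2A007 [P=1 RW=1 US=1 PS=0]
  L2: frame=0x2A idx=28 entry=0x2C007 [P=1 RW=1 US=1 PS=0]
  ✓ 0x2C5CA  — 3 lookups

Access #2 PA: FAULT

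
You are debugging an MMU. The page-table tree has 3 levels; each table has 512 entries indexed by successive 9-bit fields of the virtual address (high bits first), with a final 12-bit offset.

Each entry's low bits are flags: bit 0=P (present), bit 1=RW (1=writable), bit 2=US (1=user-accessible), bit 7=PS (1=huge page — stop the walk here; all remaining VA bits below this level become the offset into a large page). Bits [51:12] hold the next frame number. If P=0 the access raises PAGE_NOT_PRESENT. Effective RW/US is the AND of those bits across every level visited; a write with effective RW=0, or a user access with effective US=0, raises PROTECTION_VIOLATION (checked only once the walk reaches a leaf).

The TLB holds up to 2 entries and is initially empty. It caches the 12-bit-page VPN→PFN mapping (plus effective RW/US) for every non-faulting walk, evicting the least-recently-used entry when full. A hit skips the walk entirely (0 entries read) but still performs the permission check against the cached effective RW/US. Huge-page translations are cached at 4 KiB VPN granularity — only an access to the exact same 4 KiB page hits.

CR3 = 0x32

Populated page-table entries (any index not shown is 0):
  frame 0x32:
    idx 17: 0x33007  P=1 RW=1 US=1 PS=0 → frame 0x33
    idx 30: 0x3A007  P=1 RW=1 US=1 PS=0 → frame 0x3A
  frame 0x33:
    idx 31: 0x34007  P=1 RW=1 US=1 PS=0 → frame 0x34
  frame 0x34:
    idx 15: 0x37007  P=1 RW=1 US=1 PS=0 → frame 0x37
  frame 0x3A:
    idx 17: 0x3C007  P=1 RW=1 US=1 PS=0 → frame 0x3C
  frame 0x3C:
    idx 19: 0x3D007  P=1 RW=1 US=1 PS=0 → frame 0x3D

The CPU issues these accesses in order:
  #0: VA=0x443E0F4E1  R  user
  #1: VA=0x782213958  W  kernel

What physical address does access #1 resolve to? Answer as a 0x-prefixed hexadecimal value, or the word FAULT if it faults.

Per-access translation:
#0 VA=0x443E0F4E1 (r,user):
  [0] read 0x32 idx=17: raw=0x33007 flags P=1 W=1 U=1 S=0
  [1] read 0x33 idx=31: raw=0x34007 flags P=1 W=1 U=1 S=0
  [2] read 0x34 idx=15: raw=0x37007 flags P=1 W=1 U=1 S=0
  ✓ 0x374E1  — 3 lookups
#1 VA=0x782213958 (w,kernel):
  [0] read 0x32 idx=30: raw=0x3A007 flags P=1 W=1 U=1 S=0
  [1] read 0x3A idx=17: raw=0x3C007 flags P=1 W=1 U=1 S=0
  [2] read 0x3C idx=19: raw=0x3D007 flags P=1 W=1 U=1 S=0
  ✓ 0x3D958  — 3 lookups

Access #1 PA: 0x3D958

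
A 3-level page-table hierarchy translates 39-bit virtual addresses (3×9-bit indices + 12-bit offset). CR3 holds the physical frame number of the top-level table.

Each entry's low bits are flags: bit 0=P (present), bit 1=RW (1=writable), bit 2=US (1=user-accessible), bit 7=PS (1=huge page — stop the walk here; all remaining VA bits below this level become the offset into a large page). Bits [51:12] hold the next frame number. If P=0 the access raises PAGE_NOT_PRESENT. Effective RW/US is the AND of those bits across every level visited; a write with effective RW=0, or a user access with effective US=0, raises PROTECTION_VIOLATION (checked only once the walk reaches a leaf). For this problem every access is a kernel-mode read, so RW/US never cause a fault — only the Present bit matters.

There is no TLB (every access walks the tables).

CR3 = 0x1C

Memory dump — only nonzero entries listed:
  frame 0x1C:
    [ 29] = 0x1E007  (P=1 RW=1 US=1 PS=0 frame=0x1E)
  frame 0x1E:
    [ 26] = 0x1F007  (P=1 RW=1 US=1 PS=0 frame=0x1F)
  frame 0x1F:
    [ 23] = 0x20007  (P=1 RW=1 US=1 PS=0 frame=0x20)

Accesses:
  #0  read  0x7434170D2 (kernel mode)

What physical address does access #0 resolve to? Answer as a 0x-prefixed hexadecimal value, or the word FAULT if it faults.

Walk each access:
#0 VA=0x7434170D2 (r,kernel):
  lvl0: tbl 0x1C, slot 29 ⇒ 0x1E007 (P1/RW1/US1/PS0)
  lvl1: tbl 0x1E, slot 26 ⇒ 0x1F007 (P1/RW1/US1/PS0)
  lvl2: tbl 0x1F, slot 23 ⇒ 0x20007 (P1/RW1/US1/PS0)
  ⇒ phys 0x200D2  [3 reads]

Access #0 PA: 0x200D2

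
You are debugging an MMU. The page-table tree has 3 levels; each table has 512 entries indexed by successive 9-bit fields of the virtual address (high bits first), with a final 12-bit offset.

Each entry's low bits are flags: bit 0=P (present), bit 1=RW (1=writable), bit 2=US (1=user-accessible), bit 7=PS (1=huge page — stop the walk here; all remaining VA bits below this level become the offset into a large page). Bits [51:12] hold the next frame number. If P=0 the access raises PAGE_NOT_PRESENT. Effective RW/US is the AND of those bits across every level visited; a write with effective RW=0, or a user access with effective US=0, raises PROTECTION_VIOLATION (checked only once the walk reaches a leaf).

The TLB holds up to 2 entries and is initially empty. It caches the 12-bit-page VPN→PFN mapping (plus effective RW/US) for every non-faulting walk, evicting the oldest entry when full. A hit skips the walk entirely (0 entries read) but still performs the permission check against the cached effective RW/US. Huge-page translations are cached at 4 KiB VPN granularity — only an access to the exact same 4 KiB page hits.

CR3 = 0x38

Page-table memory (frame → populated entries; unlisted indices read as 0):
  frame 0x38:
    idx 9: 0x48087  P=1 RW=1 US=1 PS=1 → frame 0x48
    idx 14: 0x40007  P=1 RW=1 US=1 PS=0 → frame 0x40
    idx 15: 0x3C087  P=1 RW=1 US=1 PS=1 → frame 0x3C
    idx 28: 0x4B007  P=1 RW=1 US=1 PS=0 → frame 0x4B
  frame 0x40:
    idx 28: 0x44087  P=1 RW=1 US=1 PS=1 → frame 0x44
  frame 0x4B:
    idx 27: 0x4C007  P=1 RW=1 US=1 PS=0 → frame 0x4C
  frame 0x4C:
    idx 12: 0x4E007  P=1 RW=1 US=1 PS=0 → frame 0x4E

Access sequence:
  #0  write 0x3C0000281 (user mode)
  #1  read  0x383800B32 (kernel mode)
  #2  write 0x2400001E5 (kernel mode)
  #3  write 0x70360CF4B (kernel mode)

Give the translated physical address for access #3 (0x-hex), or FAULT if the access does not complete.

Per-access translation:
#0 VA=0x3C0000281 (w,user):
  L0: frame=0x38 idx=15 entry=0x3C087 [P=1 RW=1 US=1 PS=1]
  ⇒ phys 0x3C281 (huge @L0)  [1 reads]
#1 VA=0x383800B32 (r,kernel):
  L0: frame=0x38 idx=14 entry=0x40007 [P=1 RW=1 US=1 PS=0]
  L1: frame=0x40 idx=28 entry=0x44087 [P=1 RW=1 US=1 PS=1]
  ⇒ phys 0x44B32 (huge @L1)  [2 reads]
#2 VA=0x2400001E5 (w,kernel):
  L0: frame=0x38 idx=9 entry=0x48087 [P=1 RW=1 US=1 PS=1]
  ⇒ phys 0x481E5 (huge @L0)  [1 reads]
#3 VA=0x70360CF4B (w,kernel):
  L0: frame=0x38 idx=28 entry=0x4B007 [P=1 RW=1 US=1 PS=0]
  L1: frame=0x4B idx=27 entry=0x4C007 [P=1 RW=1 US=1 PS=0]
  L2: frame=0x4C idx=12 entry=0x4E007 [P=1 RW=1 US=1 PS=0]
  ⇒ phys 0x4EF4B  [3 reads]

Access #3 PA: 0x4EF4B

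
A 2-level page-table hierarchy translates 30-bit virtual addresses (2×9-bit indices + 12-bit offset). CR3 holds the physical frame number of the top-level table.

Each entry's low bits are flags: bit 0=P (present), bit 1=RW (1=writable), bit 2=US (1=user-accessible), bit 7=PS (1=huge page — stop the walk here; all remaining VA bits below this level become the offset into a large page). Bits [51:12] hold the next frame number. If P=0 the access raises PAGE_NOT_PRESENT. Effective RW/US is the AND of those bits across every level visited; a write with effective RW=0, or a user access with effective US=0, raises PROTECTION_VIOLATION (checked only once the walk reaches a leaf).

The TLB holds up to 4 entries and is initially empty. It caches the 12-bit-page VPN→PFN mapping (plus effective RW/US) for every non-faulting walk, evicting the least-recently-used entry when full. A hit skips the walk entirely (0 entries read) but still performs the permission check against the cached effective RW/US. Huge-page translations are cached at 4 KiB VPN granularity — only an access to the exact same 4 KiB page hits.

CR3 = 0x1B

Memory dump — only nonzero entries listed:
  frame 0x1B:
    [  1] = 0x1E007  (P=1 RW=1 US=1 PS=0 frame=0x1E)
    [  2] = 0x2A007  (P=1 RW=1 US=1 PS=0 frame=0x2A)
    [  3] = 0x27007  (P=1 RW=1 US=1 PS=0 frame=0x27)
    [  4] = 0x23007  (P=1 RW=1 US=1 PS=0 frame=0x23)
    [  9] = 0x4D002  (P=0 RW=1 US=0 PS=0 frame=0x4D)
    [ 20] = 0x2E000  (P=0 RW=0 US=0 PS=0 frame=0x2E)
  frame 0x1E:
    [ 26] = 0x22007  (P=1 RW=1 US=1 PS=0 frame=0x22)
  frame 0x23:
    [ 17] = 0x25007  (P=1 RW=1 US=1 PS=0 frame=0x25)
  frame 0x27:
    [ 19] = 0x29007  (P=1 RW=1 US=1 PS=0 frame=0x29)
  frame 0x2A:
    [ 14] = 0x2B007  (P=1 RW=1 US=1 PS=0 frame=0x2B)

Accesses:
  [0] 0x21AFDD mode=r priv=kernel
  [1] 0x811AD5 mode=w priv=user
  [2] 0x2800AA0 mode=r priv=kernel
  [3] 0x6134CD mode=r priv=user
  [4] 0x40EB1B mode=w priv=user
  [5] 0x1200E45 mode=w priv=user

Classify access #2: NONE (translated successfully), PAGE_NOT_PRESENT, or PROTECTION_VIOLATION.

Walk each access:
#0 VA=0x21AFDD (r,kernel):
  L0 @0x1B[1] → 0x1E007  P=1,RW=1,US=1,PS=0
  L1 @0x1E[26] → 0x22007  P=1,RW=1,US=1,PS=0
  ✓ 0x22FDD  — 2 lookups
#1 VA=0x811AD5 (w,user):
  L0 @0x1B[4] → 0x23007  P=1,RW=1,US=1,PS=0
  L1 @0x23[17] → 0x25007  P=1,RW=1,US=1,PS=0
  ✓ 0x25AD5  — 2 lookups
#2 VA=0x2800AA0 (r,kernel):
  L0 @0x1B[20] → 0x2E000  P=0,RW=0,US=0,PS=0
  ⇒ fault: PAGE_NOT_PRESENT  — 1 lookups
#3 VA=0x6134CD (r,user):
  L0 @0x1B[3] → 0x27007  P=1,RW=1,US=1,PS=0
  L1 @0x27[19] → 0x29007  P=1,RW=1,US=1,PS=0
  ✓ 0x294CD  — 2 lookups
#4 VA=0x40EB1B (w,user):
  L0 @0x1B[2] → 0x2A007  P=1,RW=1,US=1,PS=0
  L1 @0x2A[14] → 0x2B007  P=1,RW=1,US=1,PS=0
  ✓ 0x2BB1B  — 2 lookups
#5 VA=0x1200E45 (w,user):
  L0 @0x1B[9] → 0x4D002  P=0,RW=1,US=0,PS=0
  ⇒ fault: PAGE_NOT_PRESENT  — 1 lookups

Access #2 fault: PAGE_NOT_PRESENT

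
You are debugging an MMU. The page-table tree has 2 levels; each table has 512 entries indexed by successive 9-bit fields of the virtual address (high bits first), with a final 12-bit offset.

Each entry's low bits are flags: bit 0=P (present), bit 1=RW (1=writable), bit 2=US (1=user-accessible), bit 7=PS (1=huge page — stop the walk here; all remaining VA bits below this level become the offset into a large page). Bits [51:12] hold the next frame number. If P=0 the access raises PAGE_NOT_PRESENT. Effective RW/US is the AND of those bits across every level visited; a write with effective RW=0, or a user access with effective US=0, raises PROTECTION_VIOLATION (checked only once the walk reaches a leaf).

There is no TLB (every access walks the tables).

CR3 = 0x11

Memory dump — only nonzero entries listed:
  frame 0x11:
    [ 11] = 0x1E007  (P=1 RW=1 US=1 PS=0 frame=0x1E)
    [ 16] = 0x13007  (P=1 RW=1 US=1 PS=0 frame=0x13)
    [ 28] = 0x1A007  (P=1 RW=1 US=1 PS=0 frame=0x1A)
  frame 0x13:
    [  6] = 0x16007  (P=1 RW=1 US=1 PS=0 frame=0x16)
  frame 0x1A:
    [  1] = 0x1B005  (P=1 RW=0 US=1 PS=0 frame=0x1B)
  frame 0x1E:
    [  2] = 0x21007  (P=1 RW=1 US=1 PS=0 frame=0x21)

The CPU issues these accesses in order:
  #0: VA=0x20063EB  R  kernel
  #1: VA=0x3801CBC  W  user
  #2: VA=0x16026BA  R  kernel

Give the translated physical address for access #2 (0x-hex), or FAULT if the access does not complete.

Walk each access:
#0 VA=0x20063EB (r,kernel):
  lvl0: tbl 0x11, slot 16 ⇒ 0x13007 (P1/RW1/US1/PS0)
  lvl1: tbl 0x13, slot 6 ⇒ 0x16007 (P1/RW1/US1/PS0)
  ✓ 0x163EB  — 2 lookups
#1 VA=0x3801CBC (w,user):
  lvl0: tbl 0x11, slot 28 ⇒ 0x1A007 (P1/RW1/US1/PS0)
  lvl1: tbl 0x1A, slot 1 ⇒ 0x1B005 (P1/RW0/US1/PS0)
  ✗ PROTECTION_VIOLATION  [2 reads]
#2 VA=0x16026BA (r,kernel):
  lvl0: tbl 0x11, slot 11 ⇒ 0x1E007 (P1/RW1/US1/PS0)
  lvl1: tbl 0x1E, slot 2 ⇒ 0x21007 (P1/RW1/US1/PS0)
  ✓ 0x216BA  — 2 lookups

Access #2 PA: 0x216BA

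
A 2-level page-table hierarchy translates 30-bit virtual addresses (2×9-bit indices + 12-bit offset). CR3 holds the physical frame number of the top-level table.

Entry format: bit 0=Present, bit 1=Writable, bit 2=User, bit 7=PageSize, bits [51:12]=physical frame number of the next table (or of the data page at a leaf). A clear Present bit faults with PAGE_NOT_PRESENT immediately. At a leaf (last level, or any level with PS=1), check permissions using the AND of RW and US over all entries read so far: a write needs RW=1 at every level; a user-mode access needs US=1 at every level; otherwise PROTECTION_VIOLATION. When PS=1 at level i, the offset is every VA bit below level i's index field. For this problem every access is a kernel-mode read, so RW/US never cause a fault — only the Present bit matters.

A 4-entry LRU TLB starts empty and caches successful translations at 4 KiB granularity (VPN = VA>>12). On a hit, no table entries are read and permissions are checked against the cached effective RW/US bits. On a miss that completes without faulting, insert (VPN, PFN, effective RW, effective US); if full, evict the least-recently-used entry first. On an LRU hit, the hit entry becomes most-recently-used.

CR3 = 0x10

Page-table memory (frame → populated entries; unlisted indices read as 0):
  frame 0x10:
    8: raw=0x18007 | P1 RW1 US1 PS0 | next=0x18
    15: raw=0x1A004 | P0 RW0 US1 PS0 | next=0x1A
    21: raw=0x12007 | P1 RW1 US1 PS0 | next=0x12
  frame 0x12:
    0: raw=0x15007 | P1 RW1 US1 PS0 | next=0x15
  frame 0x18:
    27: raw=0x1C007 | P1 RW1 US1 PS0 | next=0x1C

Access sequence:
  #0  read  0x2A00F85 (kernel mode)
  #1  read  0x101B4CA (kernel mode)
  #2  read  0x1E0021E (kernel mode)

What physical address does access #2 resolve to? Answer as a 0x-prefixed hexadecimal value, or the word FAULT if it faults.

Trace:
#0 VA=0x2A00F85 (r,kernel):
  L0 @0x10[21] → 0x12007  P=1,RW=1,US=1,PS=0
  L1 @0x12[0] → 0x15007  P=1,RW=1,US=1,PS=0
  ⇒ phys 0x15F85  [2 reads]
#1 VA=0x101B4CA (r,kernel):
  L0 @0x10[8] → 0x18007  P=1,RW=1,US=1,PS=0
  L1 @0x18[27] → 0x1C007  P=1,RW=1,US=1,PS=0
  ⇒ phys 0x1C4CA  [2 reads]
#2 VA=0x1E0021E (r,kernel):
  L0 @0x10[15] → 0x1A004  P=0,RW=0,US=1,PS=0
  ✗ PAGE_NOT_PRESENT  [1 reads]

Access #2 PA: FAULT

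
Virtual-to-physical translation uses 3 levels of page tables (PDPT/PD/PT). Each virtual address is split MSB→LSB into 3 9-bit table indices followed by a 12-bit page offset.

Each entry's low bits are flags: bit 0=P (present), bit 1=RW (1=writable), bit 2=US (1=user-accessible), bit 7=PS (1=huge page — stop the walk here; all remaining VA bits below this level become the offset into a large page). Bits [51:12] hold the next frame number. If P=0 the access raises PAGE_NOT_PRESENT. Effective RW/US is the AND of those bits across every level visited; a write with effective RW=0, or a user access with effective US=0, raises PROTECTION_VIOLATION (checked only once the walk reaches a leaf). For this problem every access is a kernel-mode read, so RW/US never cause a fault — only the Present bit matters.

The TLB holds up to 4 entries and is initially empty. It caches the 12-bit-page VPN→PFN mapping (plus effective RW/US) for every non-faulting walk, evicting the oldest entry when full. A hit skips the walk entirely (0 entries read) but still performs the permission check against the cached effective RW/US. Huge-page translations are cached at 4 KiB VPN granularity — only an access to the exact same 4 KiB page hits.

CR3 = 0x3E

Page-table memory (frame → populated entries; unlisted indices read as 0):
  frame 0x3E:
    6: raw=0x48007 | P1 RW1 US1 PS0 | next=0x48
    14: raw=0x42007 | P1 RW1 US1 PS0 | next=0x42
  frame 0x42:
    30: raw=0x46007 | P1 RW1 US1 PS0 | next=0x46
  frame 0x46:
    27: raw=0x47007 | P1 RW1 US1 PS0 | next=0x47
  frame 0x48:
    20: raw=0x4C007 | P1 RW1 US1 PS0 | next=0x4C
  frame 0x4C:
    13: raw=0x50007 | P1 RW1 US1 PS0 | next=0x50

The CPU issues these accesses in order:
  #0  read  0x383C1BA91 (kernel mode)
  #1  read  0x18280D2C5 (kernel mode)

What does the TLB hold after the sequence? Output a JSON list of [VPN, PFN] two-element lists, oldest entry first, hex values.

Per-access translation:
#0 VA=0x383C1BA91 (r,kernel):
  L0 @0x3E[14] → 0x42007  P=1,RW=1,US=1,PS=0
  L1 @0x42[30] → 0x46007  P=1,RW=1,US=1,PS=0
  L2 @0x46[27] → 0x47007  P=1,RW=1,US=1,PS=0
  ⇒ phys 0x47A91  [3 reads]
#1 VA=0x18280D2C5 (r,kernel):
  L0 @0x3E[6] → 0x48007  P=1,RW=1,US=1,PS=0
  L1 @0x48[20] → 0x4C007  P=1,RW=1,US=1,PS=0
  L2 @0x4C[13] → 0x50007  P=1,RW=1,US=1,PS=0
  ⇒ phys 0x502C5  [3 reads]

TLB: [["0x383C1B", "0x47"], ["0x18280D", "0x50"]]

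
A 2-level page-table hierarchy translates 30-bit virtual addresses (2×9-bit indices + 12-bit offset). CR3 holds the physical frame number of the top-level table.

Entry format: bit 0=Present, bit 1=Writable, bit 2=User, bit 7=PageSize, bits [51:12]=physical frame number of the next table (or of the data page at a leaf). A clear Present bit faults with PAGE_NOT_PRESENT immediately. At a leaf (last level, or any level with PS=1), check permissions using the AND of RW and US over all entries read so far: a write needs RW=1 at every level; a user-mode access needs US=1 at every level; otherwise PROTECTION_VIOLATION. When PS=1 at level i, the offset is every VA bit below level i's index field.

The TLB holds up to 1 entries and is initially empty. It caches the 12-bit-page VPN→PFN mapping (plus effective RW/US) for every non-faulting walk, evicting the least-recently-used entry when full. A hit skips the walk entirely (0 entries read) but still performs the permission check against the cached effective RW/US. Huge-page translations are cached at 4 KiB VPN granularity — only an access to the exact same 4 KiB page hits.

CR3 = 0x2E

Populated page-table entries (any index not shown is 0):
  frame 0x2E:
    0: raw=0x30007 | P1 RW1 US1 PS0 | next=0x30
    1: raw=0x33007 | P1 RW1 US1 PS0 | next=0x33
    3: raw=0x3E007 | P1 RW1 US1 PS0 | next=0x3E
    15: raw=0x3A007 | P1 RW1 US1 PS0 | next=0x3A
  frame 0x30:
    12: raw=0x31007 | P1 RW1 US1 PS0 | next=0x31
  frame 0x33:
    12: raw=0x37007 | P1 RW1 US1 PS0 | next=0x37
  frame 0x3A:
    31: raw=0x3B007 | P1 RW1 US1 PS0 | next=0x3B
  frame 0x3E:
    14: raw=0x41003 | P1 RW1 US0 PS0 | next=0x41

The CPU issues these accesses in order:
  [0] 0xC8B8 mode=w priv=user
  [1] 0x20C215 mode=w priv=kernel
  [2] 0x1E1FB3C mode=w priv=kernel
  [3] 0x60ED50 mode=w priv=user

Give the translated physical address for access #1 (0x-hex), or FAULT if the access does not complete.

Walk each access:
#0 VA=0xC8B8 (w,user):
  lvl0: tbl 0x2E, slot 0 ⇒ 0x30007 (P1/RW1/US1/PS0)
  lvl1: tbl 0x30, slot 12 ⇒ 0x31007 (P1/RW1/US1/PS0)
  → PA=0x318B8  (2 entries read)
#1 VA=0x20C215 (w,kernel):
  lvl0: tbl 0x2E, slot 1 ⇒ 0x33007 (P1/RW1/US1/PS0)
  lvl1: tbl 0x33, slot 12 ⇒ 0x37007 (P1/RW1/US1/PS0)
  → PA=0x37215  (2 entries read)
#2 VA=0x1E1FB3C (w,kernel):
  lvl0: tbl 0x2E, slot 15 ⇒ 0x3A007 (P1/RW1/US1/PS0)
  lvl1: tbl 0x3A, slot 31 ⇒ 0x3B007 (P1/RW1/US1/PS0)
  → PA=0x3BB3C  (2 entries read)
#3 VA=0x60ED50 (w,user):
  lvl0: tbl 0x2E, slot 3 ⇒ 0x3E007 (P1/RW1/US1/PS0)
  lvl1: tbl 0x3E, slot 14 ⇒ 0x41003 (P1/RW1/US0/PS0)
  → PROTECTION_VIOLATION  (2 entries read)

Access #1 PA: 0x37215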